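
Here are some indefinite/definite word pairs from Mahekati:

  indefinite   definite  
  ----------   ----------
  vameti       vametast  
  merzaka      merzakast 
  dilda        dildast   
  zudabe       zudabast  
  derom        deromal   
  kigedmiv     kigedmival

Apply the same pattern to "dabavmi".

dabavmast

vameti and kigedmiv both have last vowel 'i' yet inflect differently (vametast, kigedmival), so the last vowel is not what conditions the rule; whether the stem ends in a vowel or a consonant is.
"dabavmi" ends in a vowel. The stems ending in a vowel (vameti → vametast, merzaka → merzakast, dilda → dildast) drop the final letter and add -ast.
So dabavmi → dabavmast.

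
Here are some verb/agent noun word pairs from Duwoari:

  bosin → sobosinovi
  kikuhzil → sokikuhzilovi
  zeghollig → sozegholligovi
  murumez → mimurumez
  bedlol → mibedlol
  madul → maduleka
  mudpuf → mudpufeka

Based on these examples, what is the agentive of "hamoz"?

mihamoz

"hamoz" has last vowel 'o'. The one such stem in the data (bedlol → mibedlol) adds the prefix mi-, so the same rule applies.
The other patterns: stems whose last vowel is 'i' add so- … -ovi around the stem; stems whose last vowel is 'u' add -eka.
So hamoz → mihamoz.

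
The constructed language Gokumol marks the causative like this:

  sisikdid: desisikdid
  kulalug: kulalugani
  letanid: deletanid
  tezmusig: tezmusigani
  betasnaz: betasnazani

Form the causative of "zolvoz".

zolvozani

letanid and tezmusig both have last vowel 'i' yet inflect differently (deletanid, tezmusigani), so the last vowel is not what conditions the rule; the final letter is.
"zolvoz" ends in -z. The one such stem in the data (betasnaz → betasnazani) adds -ani, so the same rule applies.
The other pattern: stems ending in -d add the prefix de-.
So zolvoz → zolvozani.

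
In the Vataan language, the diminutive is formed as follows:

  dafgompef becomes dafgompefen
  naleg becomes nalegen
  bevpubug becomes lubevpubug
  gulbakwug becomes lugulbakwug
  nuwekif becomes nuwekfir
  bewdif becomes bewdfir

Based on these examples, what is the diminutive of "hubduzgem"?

hubduzgemen

naleg and bevpubug both end in -g yet inflect differently (nalegen, lubevpubug), so the final letter is not what conditions the rule; the last vowel is.
"hubduzgem" has last vowel 'e'. The stems whose last vowel is 'e' (dafgompef → dafgompefen, naleg → nalegen) add -en.
So hubduzgem → hubduzgemen.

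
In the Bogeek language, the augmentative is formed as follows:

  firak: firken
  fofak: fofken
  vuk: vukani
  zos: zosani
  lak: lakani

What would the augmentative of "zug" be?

firak and vuk both end in -k yet inflect differently (firken, vukani), so the final letter is not what conditions the rule; the number of vowels is.
"zug" has 1 vowel. The stems with 1 vowel (vuk → vukani, zos → zosani, lak → lakani) add -ani.
The other pattern: stems with 2 vowels delete the last vowel and add -en.
So zug → zugani.

zugani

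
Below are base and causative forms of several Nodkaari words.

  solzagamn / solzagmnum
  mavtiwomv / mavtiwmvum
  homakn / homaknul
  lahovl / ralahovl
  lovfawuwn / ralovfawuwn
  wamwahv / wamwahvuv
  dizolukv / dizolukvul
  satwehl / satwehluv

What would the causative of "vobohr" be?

lovfawuwn and homakn both end in -n yet inflect differently (ralovfawuwn, homaknul), so the final letter is not what conditions the rule; the second-to-last letter is.
"vobohr" has second-to-last letter 'h'. The stems whose second-to-last letter is 'h' (satwehl → satwehluv, wamwahv → wamwahvuv) add -uv.
So vobohr → vobohruv.

vobohruv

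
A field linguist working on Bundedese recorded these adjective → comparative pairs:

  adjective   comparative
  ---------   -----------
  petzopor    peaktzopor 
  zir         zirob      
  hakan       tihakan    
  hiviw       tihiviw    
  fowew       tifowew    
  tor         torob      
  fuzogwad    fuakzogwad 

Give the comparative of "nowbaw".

tor and petzopor both end in -r yet inflect differently (torob, peaktzopor), so the final letter is not what conditions the rule; the number of vowels is.
"nowbaw" has 2 vowels. The stems with 2 vowels (hakan → tihakan, hiviw → tihiviw, fowew → tifowew) add the prefix ti-.
So nowbaw → tinowbaw.

tinowbaw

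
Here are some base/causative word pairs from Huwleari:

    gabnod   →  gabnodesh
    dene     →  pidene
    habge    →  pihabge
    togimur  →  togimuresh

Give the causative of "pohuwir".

habge and gabnod both have 2 vowels yet inflect differently (pihabge, gabnodesh), so the number of vowels is not what conditions the rule; the final letter is.
"pohuwir" ends in -r. The one such stem in the data (togimur → togimuresh) adds -esh, so the same rule applies.
The other pattern: stems ending in -e add the prefix pi-.
So pohuwir → pohuwiresh.

pohuwiresh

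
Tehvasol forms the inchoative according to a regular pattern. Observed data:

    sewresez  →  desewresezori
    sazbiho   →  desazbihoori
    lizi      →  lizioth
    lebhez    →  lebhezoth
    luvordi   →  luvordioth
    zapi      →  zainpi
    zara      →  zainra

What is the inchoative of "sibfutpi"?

desibfutpiori

sewresez and lebhez both end in -z yet inflect differently (desewresezori, lebhezoth), so the final letter is not what conditions the rule; the first letter is.
"sibfutpi" begins with s-. The stems beginning with s- (sewresez → desewresezori, sazbiho → desazbihoori) add de- … -ori around the stem.
The other patterns: stems beginning with l- add -oth; stems beginning with z- insert -in- after the first vowel.
So sibfutpi → desibfutpiori.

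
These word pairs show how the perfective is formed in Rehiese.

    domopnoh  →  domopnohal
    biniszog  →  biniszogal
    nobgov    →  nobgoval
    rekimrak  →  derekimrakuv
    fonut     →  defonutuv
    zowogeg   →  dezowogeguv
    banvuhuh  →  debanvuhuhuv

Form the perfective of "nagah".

denagahuv

"nagah" has last vowel 'a'. The one such stem in the data (rekimrak → derekimrakuv) adds de- … -uv around the stem, so the same rule applies.
So nagah → denagahuv.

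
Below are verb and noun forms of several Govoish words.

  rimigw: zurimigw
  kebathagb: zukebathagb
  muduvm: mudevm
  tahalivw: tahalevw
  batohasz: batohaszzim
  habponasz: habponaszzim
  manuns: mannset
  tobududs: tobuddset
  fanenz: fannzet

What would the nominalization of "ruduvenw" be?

ruduvnwet

rimigw and tahalivw both end in -w yet inflect differently (zurimigw, tahalevw), so the final letter is not what conditions the rule; the second-to-last letter is.
"ruduvenw" has second-to-last letter 'n'. The stems whose second-to-last letter is 'n' (manuns → mannset, fanenz → fannzet) delete the last vowel and add -et.
So ruduvenw → ruduvnwet.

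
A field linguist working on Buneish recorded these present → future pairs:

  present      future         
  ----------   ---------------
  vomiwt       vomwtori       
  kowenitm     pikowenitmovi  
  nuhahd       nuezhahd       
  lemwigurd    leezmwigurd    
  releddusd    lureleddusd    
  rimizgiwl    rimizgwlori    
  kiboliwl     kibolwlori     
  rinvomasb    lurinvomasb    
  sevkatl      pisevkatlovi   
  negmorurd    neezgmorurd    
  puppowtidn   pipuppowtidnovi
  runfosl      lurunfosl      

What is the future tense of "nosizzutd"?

pinosizzutdovi

sevkatl and runfosl both end in -l yet inflect differently (pisevkatlovi, lurunfosl), so the final letter is not what conditions the rule; the second-to-last letter is.
"nosizzutd" has second-to-last letter 't'. The stems whose second-to-last letter is 't' (kowenitm → pikowenitmovi, sevkatl → pisevkatlovi) add pi- … -ovi around the stem.
The other patterns: stems whose second-to-last letter is 's' add the prefix lu-; stems whose second-to-last letter is 'w' delete the last vowel and add -ori; stems whose second-to-last letter is 'h' or 'r' insert -ez- after the first vowel.
So nosizzutd → pinosizzutdovi.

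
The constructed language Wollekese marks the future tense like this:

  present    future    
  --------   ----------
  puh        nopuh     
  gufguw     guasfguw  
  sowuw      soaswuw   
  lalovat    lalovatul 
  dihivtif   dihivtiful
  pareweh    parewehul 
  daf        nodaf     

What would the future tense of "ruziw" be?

puh and pareweh both end in -h yet inflect differently (nopuh, parewehul), so the final letter is not what conditions the rule; the number of vowels is.
"ruziw" has 2 vowels. The stems with 2 vowels (sowuw → soaswuw, gufguw → guasfguw) insert -as- after the first vowel.
The other patterns: stems with 1 vowel add the prefix no-; stems with 3 vowels add -ul.
So ruziw → ruasziw.

ruasziw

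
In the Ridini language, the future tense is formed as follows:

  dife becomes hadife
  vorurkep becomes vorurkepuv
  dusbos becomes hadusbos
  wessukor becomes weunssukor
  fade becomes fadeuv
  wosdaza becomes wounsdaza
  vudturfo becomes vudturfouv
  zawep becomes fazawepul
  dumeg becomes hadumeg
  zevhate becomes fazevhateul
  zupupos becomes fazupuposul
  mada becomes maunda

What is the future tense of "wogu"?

zawep and vorurkep both end in -p yet inflect differently (fazawepul, vorurkepuv), so the final letter is not what conditions the rule; the first letter is.
"wogu" begins with w-. The stems beginning with w- (wosdaza → wounsdaza, wessukor → weunssukor) insert -un- after the first vowel.
The other patterns: stems beginning with z- add fa- … -ul around the stem; stems beginning with f- or v- add -uv; stems beginning with d- add the prefix ha-.
So wogu → woungu.

woungu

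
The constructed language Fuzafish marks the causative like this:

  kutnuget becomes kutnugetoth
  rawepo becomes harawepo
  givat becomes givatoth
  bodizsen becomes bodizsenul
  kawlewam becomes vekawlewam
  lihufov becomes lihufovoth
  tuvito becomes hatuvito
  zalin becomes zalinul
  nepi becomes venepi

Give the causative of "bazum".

rawepo and lihufov both have last vowel 'o' yet inflect differently (harawepo, lihufovoth), so the last vowel is not what conditions the rule; the final letter is.
"bazum" ends in -m. The one such stem in the data (kawlewam → vekawlewam) adds the prefix ve-, so the same rule applies.
The other patterns: stems ending in -o add the prefix ha-; stems ending in -t or -v add -oth; stems ending in -n add -ul.
So bazum → vebazum.

vebazum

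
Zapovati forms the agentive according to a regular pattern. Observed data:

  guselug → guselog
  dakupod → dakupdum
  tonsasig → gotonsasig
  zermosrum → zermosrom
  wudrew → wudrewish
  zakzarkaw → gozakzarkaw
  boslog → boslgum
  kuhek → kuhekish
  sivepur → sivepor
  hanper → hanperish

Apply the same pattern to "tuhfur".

tuhfor

"tuhfur" has last vowel 'u'. The stems whose last vowel is 'u' (sivepur → sivepor, guselug → guselog, zermosrum → zermosrom) change the last vowel to 'o'.
So tuhfur → tuhfor.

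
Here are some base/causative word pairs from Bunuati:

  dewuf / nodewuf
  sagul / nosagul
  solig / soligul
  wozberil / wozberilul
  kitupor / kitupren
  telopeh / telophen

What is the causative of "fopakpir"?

sagul and wozberil both end in -l yet inflect differently (nosagul, wozberilul), so the final letter is not what conditions the rule; the last vowel is.
"fopakpir" has last vowel 'i'. The stems whose last vowel is 'i' (solig → soligul, wozberil → wozberilul) add -ul.
So fopakpir → fopakpirul.

fopakpirul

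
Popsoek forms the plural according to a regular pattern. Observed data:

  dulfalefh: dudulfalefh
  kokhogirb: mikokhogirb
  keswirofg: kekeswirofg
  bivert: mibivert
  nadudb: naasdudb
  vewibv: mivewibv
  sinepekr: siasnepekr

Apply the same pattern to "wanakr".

kokhogirb and nadudb both end in -b yet inflect differently (mikokhogirb, naasdudb), so the final letter is not what conditions the rule; the second-to-last letter is.
"wanakr" has second-to-last letter 'k'. The one such stem in the data (sinepekr → siasnepekr) inserts -as- after the first vowel (as does nadudb), so the same rule applies.
The other patterns: stems whose second-to-last letter is 'b' or 'r' add the prefix mi-; stems whose second-to-last letter is 'f' repeat the first consonant+vowel as a prefix.
So wanakr → waasnakr.

waasnakr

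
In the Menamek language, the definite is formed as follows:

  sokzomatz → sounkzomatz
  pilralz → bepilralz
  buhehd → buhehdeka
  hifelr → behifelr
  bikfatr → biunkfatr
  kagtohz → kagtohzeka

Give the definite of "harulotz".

haunrulotz

kagtohz and sokzomatz both end in -z yet inflect differently (kagtohzeka, sounkzomatz), so the final letter is not what conditions the rule; the second-to-last letter is.
"harulotz" has second-to-last letter 't'. The stems whose second-to-last letter is 't' (sokzomatz → sounkzomatz, bikfatr → biunkfatr) insert -un- after the first vowel.
The other patterns: stems whose second-to-last letter is 'h' add -eka; stems whose second-to-last letter is 'l' add the prefix be-.
So harulotz → haunrulotz.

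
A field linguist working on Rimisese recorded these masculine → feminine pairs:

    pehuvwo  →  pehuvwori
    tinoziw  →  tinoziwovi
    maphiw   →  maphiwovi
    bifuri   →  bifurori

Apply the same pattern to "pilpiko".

bifuri and tinoziw both have last vowel 'i' yet inflect differently (bifurori, tinoziwovi), so the last vowel is not what conditions the rule; whether the stem ends in a vowel or a consonant is.
"pilpiko" ends in a vowel. The stems ending in a vowel (bifuri → bifurori, pehuvwo → pehuvwori) drop the final letter and add -ori.
The other pattern: stems ending in a consonant add -ovi.
So pilpiko → pilpikori.

pilpikori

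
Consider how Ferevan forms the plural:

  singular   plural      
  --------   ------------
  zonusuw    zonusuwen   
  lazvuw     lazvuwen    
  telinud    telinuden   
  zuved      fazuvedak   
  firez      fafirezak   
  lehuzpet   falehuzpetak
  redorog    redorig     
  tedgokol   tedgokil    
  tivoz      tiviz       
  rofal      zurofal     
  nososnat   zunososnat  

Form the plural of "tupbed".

telinud and zuved both end in -d yet inflect differently (telinuden, fazuvedak), so the final letter is not what conditions the rule; the last vowel is.
"tupbed" has last vowel 'e'. The stems whose last vowel is 'e' (zuved → fazuvedak, firez → fafirezak, lehuzpet → falehuzpetak) add fa- … -ak around the stem.
The other patterns: stems whose last vowel is 'u' add -en; stems whose last vowel is 'o' change the last vowel to 'i'; stems whose last vowel is 'a' add the prefix zu-.
So tupbed → fatupbedak.

fatupbedak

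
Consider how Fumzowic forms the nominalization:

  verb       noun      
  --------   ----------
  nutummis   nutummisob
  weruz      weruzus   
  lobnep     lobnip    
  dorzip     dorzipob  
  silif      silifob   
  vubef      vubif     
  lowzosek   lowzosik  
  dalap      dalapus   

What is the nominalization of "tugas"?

tugasus

silif and vubef both end in -f yet inflect differently (silifob, vubif), so the final letter is not what conditions the rule; the last vowel is.
"tugas" has last vowel 'a'. The one such stem in the data (dalap → dalapus) adds -us, so the same rule applies.
So tugas → tugasus.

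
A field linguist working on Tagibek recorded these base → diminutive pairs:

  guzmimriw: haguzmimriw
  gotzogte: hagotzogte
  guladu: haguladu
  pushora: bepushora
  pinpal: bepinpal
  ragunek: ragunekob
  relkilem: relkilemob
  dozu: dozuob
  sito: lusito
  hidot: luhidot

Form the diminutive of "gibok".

guladu and dozu both end in -u yet inflect differently (haguladu, dozuob), so the final letter is not what conditions the rule; the first letter is.
"gibok" begins with g-. The stems beginning with g- (guzmimriw → haguzmimriw, gotzogte → hagotzogte, guladu → haguladu) add the prefix ha-.
The other patterns: stems beginning with p- add the prefix be-; stems beginning with d- or r- add -ob; stems beginning with h- or s- add the prefix lu-.
So gibok → hagibok.

hagibok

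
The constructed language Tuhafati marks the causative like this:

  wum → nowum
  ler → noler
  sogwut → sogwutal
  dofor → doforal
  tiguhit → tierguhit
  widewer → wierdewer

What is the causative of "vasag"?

ler and dofor both end in -r yet inflect differently (noler, doforal), so the final letter is not what conditions the rule; the number of vowels is.
"vasag" has 2 vowels. The stems with 2 vowels (sogwut → sogwutal, dofor → doforal) add -al.
So vasag → vasagal.

vasagal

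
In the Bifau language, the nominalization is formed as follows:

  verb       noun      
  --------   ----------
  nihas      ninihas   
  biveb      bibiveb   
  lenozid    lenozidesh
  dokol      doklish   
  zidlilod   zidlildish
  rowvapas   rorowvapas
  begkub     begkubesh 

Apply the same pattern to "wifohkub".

wifohkubesh

zidlilod and lenozid both end in -d yet inflect differently (zidlildish, lenozidesh), so the final letter is not what conditions the rule; the last vowel is.
"wifohkub" has last vowel 'u'. The one such stem in the data (begkub → begkubesh) adds -esh, so the same rule applies.
The other patterns: stems whose last vowel is 'a' or 'e' repeat the first consonant+vowel as a prefix; stems whose last vowel is 'o' delete the last vowel and add -ish.
So wifohkub → wifohkubesh.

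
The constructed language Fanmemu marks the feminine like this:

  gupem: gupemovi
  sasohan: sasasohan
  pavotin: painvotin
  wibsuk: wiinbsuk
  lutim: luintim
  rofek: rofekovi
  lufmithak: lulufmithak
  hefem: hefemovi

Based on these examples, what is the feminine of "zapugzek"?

lufmithak and rofek both end in -k yet inflect differently (lulufmithak, rofekovi), so the final letter is not what conditions the rule; the last vowel is.
"zapugzek" has last vowel 'e'. The stems whose last vowel is 'e' (gupem → gupemovi, hefem → hefemovi, rofek → rofekovi) add -ovi.
So zapugzek → zapugzekovi.

zapugzekovi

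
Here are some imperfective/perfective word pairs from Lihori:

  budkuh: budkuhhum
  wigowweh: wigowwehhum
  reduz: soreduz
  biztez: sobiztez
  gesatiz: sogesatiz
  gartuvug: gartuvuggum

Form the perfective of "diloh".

reduz and gartuvug both have last vowel 'u' yet inflect differently (soreduz, gartuvuggum), so the last vowel is not what conditions the rule; the final letter is.
"diloh" ends in -h. The stems ending in -h (budkuh → budkuhhum, wigowweh → wigowwehhum) double the final consonant and add -um.
The other pattern: stems ending in -z add the prefix so-.
So diloh → dilohhum.

dilohhum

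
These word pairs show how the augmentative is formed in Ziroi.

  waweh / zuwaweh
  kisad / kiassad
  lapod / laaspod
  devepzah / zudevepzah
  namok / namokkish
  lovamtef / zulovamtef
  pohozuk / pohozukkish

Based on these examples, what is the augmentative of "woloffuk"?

namok and lapod both have last vowel 'o' yet inflect differently (namokkish, laaspod), so the last vowel is not what conditions the rule; the final letter is.
"woloffuk" ends in -k. The stems ending in -k (pohozuk → pohozukkish, namok → namokkish) double the final consonant and add -ish.
The other patterns: stems ending in -d insert -as- after the first vowel; stems ending in -f or -h add the prefix zu-.
So woloffuk → woloffukkish.

woloffukkish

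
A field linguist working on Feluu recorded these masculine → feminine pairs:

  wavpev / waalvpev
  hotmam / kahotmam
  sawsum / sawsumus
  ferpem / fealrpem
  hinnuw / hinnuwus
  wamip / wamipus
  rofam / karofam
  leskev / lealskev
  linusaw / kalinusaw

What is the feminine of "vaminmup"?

vaminmupus

"vaminmup" has last vowel 'u'. The stems whose last vowel is 'u' (hinnuw → hinnuwus, sawsum → sawsumus) add -us.
So vaminmup → vaminmupus.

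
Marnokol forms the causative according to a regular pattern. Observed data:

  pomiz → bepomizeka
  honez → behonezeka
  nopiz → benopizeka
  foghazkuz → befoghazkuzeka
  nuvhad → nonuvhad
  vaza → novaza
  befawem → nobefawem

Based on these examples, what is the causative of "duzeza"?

noduzeza

honez and befawem both have last vowel 'e' yet inflect differently (behonezeka, nobefawem), so the last vowel is not what conditions the rule; the final letter is.
"duzeza" ends in -a. The one such stem in the data (vaza → novaza) adds the prefix no-, so the same rule applies.
So duzeza → noduzeza.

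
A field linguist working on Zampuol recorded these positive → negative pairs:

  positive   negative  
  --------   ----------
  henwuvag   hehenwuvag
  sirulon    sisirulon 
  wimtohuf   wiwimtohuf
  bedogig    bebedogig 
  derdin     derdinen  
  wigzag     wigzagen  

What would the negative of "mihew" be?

mihewen

sirulon and derdin both end in -n yet inflect differently (sisirulon, derdinen), so the final letter is not what conditions the rule; the number of vowels is.
"mihew" has 2 vowels. The stems with 2 vowels (derdin → derdinen, wigzag → wigzagen) add -en.
The other pattern: stems with 3 vowels repeat the first consonant+vowel as a prefix.
So mihew → mihewen.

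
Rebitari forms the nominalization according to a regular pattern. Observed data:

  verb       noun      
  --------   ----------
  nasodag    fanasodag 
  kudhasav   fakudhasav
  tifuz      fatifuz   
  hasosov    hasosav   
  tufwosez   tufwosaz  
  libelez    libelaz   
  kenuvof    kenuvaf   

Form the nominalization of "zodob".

kudhasav and hasosov both end in -v yet inflect differently (fakudhasav, hasosav), so the final letter is not what conditions the rule; the last vowel is.
"zodob" has last vowel 'o'. The stems whose last vowel is 'o' (hasosov → hasosav, kenuvof → kenuvaf) change the last vowel to 'a'.
So zodob → zodab.

zodab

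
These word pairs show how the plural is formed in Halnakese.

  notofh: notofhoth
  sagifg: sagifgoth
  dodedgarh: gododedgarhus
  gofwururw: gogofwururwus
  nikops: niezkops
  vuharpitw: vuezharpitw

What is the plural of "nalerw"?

notofh and dodedgarh both end in -h yet inflect differently (notofhoth, gododedgarhus), so the final letter is not what conditions the rule; the second-to-last letter is.
"nalerw" has second-to-last letter 'r'. The stems whose second-to-last letter is 'r' (dodedgarh → gododedgarhus, gofwururw → gogofwururwus) add go- … -us around the stem.
The other patterns: stems whose second-to-last letter is 'f' add -oth; stems whose second-to-last letter is 'p' or 't' insert -ez- after the first vowel.
So nalerw → gonalerwus.

gonalerwus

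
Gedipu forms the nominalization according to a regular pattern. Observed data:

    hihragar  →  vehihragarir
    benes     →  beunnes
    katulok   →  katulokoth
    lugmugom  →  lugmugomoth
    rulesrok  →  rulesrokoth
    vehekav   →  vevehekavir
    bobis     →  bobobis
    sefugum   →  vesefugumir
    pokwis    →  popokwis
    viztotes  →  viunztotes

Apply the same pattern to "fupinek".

bobis and benes both end in -s yet inflect differently (bobobis, beunnes), so the final letter is not what conditions the rule; the last vowel is.
"fupinek" has last vowel 'e'. The stems whose last vowel is 'e' (benes → beunnes, viztotes → viunztotes) insert -un- after the first vowel.
So fupinek → fuunpinek.

fuunpinek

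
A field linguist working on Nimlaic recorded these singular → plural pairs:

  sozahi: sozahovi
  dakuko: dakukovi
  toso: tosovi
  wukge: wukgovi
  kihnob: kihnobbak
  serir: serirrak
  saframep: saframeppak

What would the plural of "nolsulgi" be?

dakuko and kihnob both have last vowel 'o' yet inflect differently (dakukovi, kihnobbak), so the last vowel is not what conditions the rule; whether the stem ends in a vowel or a consonant is.
"nolsulgi" ends in a vowel. The stems ending in a vowel (sozahi → sozahovi, dakuko → dakukovi, toso → tosovi) drop the final letter and add -ovi.
So nolsulgi → nolsulgovi.

nolsulgovi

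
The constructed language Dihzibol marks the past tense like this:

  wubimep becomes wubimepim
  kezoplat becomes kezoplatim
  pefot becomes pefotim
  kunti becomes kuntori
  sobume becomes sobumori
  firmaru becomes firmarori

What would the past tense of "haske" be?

haskori

wubimep and sobume both have last vowel 'e' yet inflect differently (wubimepim, sobumori), so the last vowel is not what conditions the rule; whether the stem ends in a vowel or a consonant is.
"haske" ends in a vowel. The stems ending in a vowel (kunti → kuntori, sobume → sobumori, firmaru → firmarori) drop the final letter and add -ori.
So haske → haskori.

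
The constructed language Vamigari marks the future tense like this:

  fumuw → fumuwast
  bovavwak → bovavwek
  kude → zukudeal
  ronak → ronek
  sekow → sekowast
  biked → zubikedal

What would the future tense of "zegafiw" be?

"zegafiw" ends in -w. The stems ending in -w (sekow → sekowast, fumuw → fumuwast) add -ast.
The other patterns: stems ending in -k change the last vowel to 'e'; stems ending in -d or -e add zu- … -al around the stem.
So zegafiw → zegafiwast.

zegafiwast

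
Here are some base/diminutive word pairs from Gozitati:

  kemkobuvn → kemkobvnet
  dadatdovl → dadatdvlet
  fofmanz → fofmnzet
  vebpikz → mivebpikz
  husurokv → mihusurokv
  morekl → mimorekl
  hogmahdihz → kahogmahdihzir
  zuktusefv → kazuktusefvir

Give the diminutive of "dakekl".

"dakekl" has second-to-last letter 'k'. The stems whose second-to-last letter is 'k' (vebpikz → mivebpikz, husurokv → mihusurokv, morekl → mimorekl) add the prefix mi-.
The other patterns: stems whose second-to-last letter is 'n' or 'v' delete the last vowel and add -et; stems whose second-to-last letter is 'f' or 'h' add ka- … -ir around the stem.
So dakekl → midakekl.

midakekl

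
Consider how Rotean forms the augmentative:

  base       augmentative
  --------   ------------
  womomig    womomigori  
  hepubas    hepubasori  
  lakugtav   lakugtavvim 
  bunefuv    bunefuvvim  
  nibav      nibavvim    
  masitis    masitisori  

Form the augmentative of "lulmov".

"lulmov" ends in -v. The stems ending in -v (bunefuv → bunefuvvim, nibav → nibavvim, lakugtav → lakugtavvim) double the final consonant and add -im.
The other pattern: stems ending in -g or -s add -ori.
So lulmov → lulmovvim.

lulmovvim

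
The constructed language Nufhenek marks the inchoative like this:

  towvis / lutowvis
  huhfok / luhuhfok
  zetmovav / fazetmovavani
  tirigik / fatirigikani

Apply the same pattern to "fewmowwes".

fafewmowwesani

"fewmowwes" has 3 vowels. The stems with 3 vowels (zetmovav → fazetmovavani, tirigik → fatirigikani) add fa- … -ani around the stem.
The other pattern: stems with 2 vowels add the prefix lu-.
So fewmowwes → fafewmowwesani.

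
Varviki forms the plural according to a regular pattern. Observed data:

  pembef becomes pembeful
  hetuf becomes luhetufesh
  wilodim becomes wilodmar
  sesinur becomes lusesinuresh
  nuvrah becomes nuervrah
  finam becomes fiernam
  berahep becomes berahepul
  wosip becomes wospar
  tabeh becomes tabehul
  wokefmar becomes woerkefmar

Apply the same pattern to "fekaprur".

lufekapruresh

berahep and wosip both end in -p yet inflect differently (berahepul, wospar), so the final letter is not what conditions the rule; the last vowel is.
"fekaprur" has last vowel 'u'. The stems whose last vowel is 'u' (hetuf → luhetufesh, sesinur → lusesinuresh) add lu- … -esh around the stem.
So fekaprur → lufekapruresh.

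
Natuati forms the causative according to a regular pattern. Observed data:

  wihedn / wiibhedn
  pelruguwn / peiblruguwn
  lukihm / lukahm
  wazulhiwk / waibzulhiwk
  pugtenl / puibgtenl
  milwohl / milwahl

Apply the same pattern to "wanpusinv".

"wanpusinv" has second-to-last letter 'n'. The one such stem in the data (pugtenl → puibgtenl) inserts -ib- after the first vowel (as do pelruguwn, wihedn), so the same rule applies.
So wanpusinv → waibnpusinv.

waibnpusinv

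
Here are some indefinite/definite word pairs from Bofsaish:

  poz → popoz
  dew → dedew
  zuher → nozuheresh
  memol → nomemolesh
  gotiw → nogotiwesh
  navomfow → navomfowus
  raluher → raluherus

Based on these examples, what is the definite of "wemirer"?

dew and gotiw both end in -w yet inflect differently (dedew, nogotiwesh), so the final letter is not what conditions the rule; the number of vowels is.
"wemirer" has 3 vowels. The stems with 3 vowels (navomfow → navomfowus, raluher → raluherus) add -us.
So wemirer → wemirerus.

wemirerus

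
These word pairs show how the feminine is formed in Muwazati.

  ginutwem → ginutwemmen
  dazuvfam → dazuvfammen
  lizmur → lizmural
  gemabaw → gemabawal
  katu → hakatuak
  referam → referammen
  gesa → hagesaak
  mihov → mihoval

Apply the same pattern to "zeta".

dazuvfam and gesa both have last vowel 'a' yet inflect differently (dazuvfammen, hagesaak), so the last vowel is not what conditions the rule; the final letter is.
"zeta" ends in -a. The one such stem in the data (gesa → hagesaak) adds ha- … -ak around the stem, so the same rule applies.
So zeta → hazetaak.

hazetaak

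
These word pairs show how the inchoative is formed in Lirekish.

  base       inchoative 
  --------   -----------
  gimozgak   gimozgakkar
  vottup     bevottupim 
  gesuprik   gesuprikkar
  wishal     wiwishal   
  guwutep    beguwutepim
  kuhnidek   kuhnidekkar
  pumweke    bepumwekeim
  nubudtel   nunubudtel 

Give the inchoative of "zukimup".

bezukimupim

"zukimup" ends in -p. The stems ending in -p (guwutep → beguwutepim, vottup → bevottupim) add be- … -im around the stem.
The other patterns: stems ending in -l repeat the first consonant+vowel as a prefix; stems ending in -k double the final consonant and add -ar.
So zukimup → bezukimupim.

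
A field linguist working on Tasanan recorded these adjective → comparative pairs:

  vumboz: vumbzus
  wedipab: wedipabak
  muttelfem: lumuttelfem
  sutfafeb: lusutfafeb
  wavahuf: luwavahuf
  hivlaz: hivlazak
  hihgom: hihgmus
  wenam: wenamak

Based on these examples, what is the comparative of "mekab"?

"mekab" has last vowel 'a'. The stems whose last vowel is 'a' (wedipab → wedipabak, hivlaz → hivlazak, wenam → wenamak) add -ak.
So mekab → mekabak.

mekabak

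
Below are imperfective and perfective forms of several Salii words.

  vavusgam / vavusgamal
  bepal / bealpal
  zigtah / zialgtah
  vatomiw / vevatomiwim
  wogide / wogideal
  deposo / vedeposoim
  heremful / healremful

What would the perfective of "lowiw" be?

velowiwim

vavusgam and zigtah both have last vowel 'a' yet inflect differently (vavusgamal, zialgtah), so the last vowel is not what conditions the rule; the final letter is.
"lowiw" ends in -w. The one such stem in the data (vatomiw → vevatomiwim) adds ve- … -im around the stem, so the same rule applies.
So lowiw → velowiwim.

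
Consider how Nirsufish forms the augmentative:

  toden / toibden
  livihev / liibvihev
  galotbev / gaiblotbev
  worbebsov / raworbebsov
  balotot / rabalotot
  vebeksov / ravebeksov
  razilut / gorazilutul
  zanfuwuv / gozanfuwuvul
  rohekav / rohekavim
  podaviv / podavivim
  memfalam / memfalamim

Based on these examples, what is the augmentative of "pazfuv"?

gopazfuvul

livihev and worbebsov both end in -v yet inflect differently (liibvihev, raworbebsov), so the final letter is not what conditions the rule; the last vowel is.
"pazfuv" has last vowel 'u'. The stems whose last vowel is 'u' (razilut → gorazilutul, zanfuwuv → gozanfuwuvul) add go- … -ul around the stem.
The other patterns: stems whose last vowel is 'e' insert -ib- after the first vowel; stems whose last vowel is 'o' add the prefix ra-; stems whose last vowel is 'a' or 'i' add -im.
So pazfuv → gopazfuvul.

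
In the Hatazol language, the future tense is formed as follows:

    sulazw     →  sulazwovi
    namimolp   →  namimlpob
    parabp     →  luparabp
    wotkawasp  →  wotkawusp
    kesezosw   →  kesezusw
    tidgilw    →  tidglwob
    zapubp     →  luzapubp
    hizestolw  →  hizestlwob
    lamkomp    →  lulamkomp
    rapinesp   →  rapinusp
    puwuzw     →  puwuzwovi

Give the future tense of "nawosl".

nawusl

kesezosw and tidgilw both end in -w yet inflect differently (kesezusw, tidglwob), so the final letter is not what conditions the rule; the second-to-last letter is.
"nawosl" has second-to-last letter 's'. The stems whose second-to-last letter is 's' (wotkawasp → wotkawusp, kesezosw → kesezusw, rapinesp → rapinusp) change the last vowel to 'u'.
The other patterns: stems whose second-to-last letter is 'l' delete the last vowel and add -ob; stems whose second-to-last letter is 'z' add -ovi; stems whose second-to-last letter is 'b' or 'm' add the prefix lu-.
So nawosl → nawusl.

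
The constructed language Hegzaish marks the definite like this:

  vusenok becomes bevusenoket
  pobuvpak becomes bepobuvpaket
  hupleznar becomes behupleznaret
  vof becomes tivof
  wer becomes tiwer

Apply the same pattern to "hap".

hupleznar and wer both end in -r yet inflect differently (behupleznaret, tiwer), so the final letter is not what conditions the rule; the number of vowels is.
"hap" has 1 vowel. The stems with 1 vowel (vof → tivof, wer → tiwer) add the prefix ti-.
The other pattern: stems with 3 vowels add be- … -et around the stem.
So hap → tihap.

tihap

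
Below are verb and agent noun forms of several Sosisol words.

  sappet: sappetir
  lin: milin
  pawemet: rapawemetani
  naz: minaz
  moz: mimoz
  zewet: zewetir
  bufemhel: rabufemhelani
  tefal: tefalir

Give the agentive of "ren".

tefal and bufemhel both end in -l yet inflect differently (tefalir, rabufemhelani), so the final letter is not what conditions the rule; the number of vowels is.
"ren" has 1 vowel. The stems with 1 vowel (moz → mimoz, naz → minaz, lin → milin) add the prefix mi-.
The other patterns: stems with 2 vowels add -ir; stems with 3 vowels add ra- … -ani around the stem.
So ren → miren.

miren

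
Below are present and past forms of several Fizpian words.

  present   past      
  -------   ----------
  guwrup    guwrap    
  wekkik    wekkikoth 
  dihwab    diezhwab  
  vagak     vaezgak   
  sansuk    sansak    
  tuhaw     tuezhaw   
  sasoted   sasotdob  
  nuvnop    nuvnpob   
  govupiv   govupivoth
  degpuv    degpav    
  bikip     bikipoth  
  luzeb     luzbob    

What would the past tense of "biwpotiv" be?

biwpotivoth

wekkik and sansuk both end in -k yet inflect differently (wekkikoth, sansak), so the final letter is not what conditions the rule; the last vowel is.
"biwpotiv" has last vowel 'i'. The stems whose last vowel is 'i' (govupiv → govupivoth, wekkik → wekkikoth, bikip → bikipoth) add -oth.
The other patterns: stems whose last vowel is 'u' change the last vowel to 'a'; stems whose last vowel is 'a' insert -ez- after the first vowel; stems whose last vowel is 'e' or 'o' delete the last vowel and add -ob.
So biwpotiv → biwpotivoth.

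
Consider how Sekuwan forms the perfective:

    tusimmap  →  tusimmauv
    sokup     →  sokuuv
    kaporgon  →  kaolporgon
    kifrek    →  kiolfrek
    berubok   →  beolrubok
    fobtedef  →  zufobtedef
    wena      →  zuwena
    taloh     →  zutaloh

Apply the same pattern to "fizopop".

kifrek and fobtedef both have last vowel 'e' yet inflect differently (kiolfrek, zufobtedef), so the last vowel is not what conditions the rule; the final letter is.
"fizopop" ends in -p. The stems ending in -p (tusimmap → tusimmauv, sokup → sokuuv) drop the final letter and add -uv.
So fizopop → fizopouv.

fizopouv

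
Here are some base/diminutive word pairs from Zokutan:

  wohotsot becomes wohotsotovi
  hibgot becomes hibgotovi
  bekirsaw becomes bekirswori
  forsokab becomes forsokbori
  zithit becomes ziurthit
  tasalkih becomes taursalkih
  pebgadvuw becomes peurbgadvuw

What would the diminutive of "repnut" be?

wohotsot and zithit both end in -t yet inflect differently (wohotsotovi, ziurthit), so the final letter is not what conditions the rule; the last vowel is.
"repnut" has last vowel 'u'. The one such stem in the data (pebgadvuw → peurbgadvuw) inserts -ur- after the first vowel (as do zithit, tasalkih), so the same rule applies.
The other patterns: stems whose last vowel is 'o' add -ovi; stems whose last vowel is 'a' delete the last vowel and add -ori.
So repnut → reurpnut.

reurpnut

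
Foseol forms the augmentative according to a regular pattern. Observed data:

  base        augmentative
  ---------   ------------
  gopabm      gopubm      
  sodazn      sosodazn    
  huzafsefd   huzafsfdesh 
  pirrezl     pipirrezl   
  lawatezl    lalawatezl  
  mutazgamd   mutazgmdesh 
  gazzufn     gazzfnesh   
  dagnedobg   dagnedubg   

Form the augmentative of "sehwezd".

sesehwezd

sodazn and gazzufn both end in -n yet inflect differently (sosodazn, gazzfnesh), so the final letter is not what conditions the rule; the second-to-last letter is.
"sehwezd" has second-to-last letter 'z'. The stems whose second-to-last letter is 'z' (sodazn → sosodazn, lawatezl → lalawatezl, pirrezl → pipirrezl) repeat the first consonant+vowel as a prefix.
So sehwezd → sesehwezd.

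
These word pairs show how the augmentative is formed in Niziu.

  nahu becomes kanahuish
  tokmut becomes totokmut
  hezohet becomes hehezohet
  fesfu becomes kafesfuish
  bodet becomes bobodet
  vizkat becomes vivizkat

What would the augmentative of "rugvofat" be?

rurugvofat

tokmut and nahu both have last vowel 'u' yet inflect differently (totokmut, kanahuish), so the last vowel is not what conditions the rule; the final letter is.
"rugvofat" ends in -t. The stems ending in -t (tokmut → totokmut, vizkat → vivizkat, hezohet → hehezohet) repeat the first consonant+vowel as a prefix.
The other pattern: stems ending in -u add ka- … -ish around the stem.
So rugvofat → rurugvofat.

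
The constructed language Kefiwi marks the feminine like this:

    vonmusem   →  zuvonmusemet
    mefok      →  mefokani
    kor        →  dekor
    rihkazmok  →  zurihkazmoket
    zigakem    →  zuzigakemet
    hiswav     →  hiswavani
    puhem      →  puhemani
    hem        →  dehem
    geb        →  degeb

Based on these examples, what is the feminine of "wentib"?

wentibani

hem and puhem both end in -m yet inflect differently (dehem, puhemani), so the final letter is not what conditions the rule; the number of vowels is.
"wentib" has 2 vowels. The stems with 2 vowels (puhem → puhemani, hiswav → hiswavani, mefok → mefokani) add -ani.
The other patterns: stems with 1 vowel add the prefix de-; stems with 3 vowels add zu- … -et around the stem.
So wentib → wentibani.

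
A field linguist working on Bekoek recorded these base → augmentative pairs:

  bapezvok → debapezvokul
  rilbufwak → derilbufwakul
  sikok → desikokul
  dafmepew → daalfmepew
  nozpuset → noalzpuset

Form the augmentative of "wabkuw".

waalbkuw

bapezvok and dafmepew both have 3 vowels yet inflect differently (debapezvokul, daalfmepew), so the number of vowels is not what conditions the rule; the final letter is.
"wabkuw" ends in -w. The one such stem in the data (dafmepew → daalfmepew) inserts -al- after the first vowel (as does nozpuset), so the same rule applies.
So wabkuw → waalbkuw.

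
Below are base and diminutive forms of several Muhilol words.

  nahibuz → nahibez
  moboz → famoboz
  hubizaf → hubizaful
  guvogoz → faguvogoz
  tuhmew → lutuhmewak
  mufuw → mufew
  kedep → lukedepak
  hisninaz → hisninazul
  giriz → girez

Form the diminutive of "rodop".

farodop

hisninaz and moboz both end in -z yet inflect differently (hisninazul, famoboz), so the final letter is not what conditions the rule; the last vowel is.
"rodop" has last vowel 'o'. The stems whose last vowel is 'o' (moboz → famoboz, guvogoz → faguvogoz) add the prefix fa-.
The other patterns: stems whose last vowel is 'e' add lu- … -ak around the stem; stems whose last vowel is 'a' add -ul; stems whose last vowel is 'i' or 'u' change the last vowel to 'e'.
So rodop → farodop.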